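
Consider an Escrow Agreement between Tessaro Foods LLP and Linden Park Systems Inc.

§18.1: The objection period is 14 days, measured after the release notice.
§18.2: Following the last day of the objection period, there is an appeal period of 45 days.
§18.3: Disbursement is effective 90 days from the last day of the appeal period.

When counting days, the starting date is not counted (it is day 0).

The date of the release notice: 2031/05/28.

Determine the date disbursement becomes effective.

2031/10/24

The last day of the objection period: 2031/05/28 + 14 days = 2031/06/11.
The last day of the appeal period: 2031/06/11 + 45 days = 2031/07/26.
The date disbursement becomes effective: 90 calendar days after 2031/07/26 is 2031/10/24.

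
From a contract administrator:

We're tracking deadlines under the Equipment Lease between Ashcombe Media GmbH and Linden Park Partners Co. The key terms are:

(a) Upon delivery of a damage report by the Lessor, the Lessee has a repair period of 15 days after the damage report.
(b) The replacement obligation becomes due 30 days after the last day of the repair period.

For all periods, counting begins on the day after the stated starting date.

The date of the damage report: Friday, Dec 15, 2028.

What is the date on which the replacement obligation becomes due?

The last day of the repair period: 15 calendar days after Dec 15, 2028 is Dec 30, 2028.
The date on which the replacement obligation becomes due: 30 calendar days after Dec 30, 2028 is Jan 29, 2029.

Jan 29, 2029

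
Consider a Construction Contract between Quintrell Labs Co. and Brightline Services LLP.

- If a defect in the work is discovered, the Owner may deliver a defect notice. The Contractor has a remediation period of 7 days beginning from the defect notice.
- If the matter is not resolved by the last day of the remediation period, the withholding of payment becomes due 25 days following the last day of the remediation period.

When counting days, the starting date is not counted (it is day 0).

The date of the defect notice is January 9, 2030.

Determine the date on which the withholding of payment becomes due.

The last day of the remediation period: January 9, 2030 + 7 days = January 16, 2030.
The date on which the withholding of payment becomes due: 25 calendar days after January 16, 2030 is February 10, 2030.

February 10, 2030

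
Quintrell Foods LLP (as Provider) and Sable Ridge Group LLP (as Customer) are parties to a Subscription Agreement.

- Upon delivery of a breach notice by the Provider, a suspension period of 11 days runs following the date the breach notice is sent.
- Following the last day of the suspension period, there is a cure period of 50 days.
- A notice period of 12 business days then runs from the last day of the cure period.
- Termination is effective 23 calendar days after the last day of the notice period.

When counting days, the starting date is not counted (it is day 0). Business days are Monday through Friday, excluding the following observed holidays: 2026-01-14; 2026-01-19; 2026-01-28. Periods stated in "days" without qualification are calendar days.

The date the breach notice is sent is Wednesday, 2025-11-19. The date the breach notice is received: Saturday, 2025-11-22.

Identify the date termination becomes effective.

The last day of the suspension period: 2025-11-19 + 11 days = 2025-11-30.
Adding 50 calendar days to 2025-11-30 gives 2026-01-19, which is the last day of the cure period.
The last day of the notice period: counting 12 business days from Monday, 2026-01-19 (Jan 20, Jan 21, Jan 22, Jan 23, …, Feb 3, Feb 4, Feb 5, skipping weekends and the listed holiday on Jan 28) reaches Thursday, 2026-02-05.
The date termination becomes effective: 23 calendar days after 2026-02-05 is 2026-02-28.

2026-02-28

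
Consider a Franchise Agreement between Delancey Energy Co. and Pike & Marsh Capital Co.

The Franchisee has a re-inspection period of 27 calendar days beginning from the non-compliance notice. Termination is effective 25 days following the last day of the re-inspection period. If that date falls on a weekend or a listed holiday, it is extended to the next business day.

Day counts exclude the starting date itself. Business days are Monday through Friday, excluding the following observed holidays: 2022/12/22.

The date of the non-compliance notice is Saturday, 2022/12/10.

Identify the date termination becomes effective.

2023/01/31

The last day of the re-inspection period: 2022/12/10 + 27 days = 2023/01/06.
The date termination becomes effective: 2023/01/06 + 25 days = 2023/01/31. 2023/01/31 is a Tuesday and is not a listed holiday, so no roll-forward applies.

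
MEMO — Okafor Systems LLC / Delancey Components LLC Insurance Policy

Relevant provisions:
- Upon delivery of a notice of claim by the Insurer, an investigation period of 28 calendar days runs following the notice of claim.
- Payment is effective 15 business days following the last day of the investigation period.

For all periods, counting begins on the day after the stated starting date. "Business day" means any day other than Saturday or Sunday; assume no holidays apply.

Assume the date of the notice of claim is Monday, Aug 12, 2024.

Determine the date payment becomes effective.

The last day of the investigation period: 28 calendar days after Aug 12, 2024 is Sep 9, 2024.
The date payment becomes effective: 15 business days after Monday, Sep 9, 2024, skipping weekends — Sep 10, Sep 11, Sep 12, Sep 13, …, Sep 26, Sep 27, Sep 30 — lands on Monday, Sep 30, 2024.

Sep 30, 2024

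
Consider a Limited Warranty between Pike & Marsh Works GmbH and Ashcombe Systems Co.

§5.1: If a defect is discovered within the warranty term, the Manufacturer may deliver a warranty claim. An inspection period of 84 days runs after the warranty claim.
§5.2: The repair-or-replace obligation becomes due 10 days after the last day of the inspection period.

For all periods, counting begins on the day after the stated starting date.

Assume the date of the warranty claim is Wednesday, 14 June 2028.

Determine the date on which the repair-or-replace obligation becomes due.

16 September 2028

The last day of the inspection period: 84 calendar days after 14 June 2028 is 6 September 2028.
Adding 10 calendar days to 6 September 2028 gives 16 September 2028, which is the date on which the repair-or-replace obligation becomes due.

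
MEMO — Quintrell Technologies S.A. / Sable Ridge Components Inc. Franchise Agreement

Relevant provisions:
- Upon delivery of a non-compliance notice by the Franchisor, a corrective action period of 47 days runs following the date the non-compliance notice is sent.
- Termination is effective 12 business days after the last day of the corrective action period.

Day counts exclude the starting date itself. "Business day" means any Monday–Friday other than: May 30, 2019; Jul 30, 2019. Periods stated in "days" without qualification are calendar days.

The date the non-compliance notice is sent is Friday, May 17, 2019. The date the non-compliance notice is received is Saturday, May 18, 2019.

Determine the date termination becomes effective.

The last day of the corrective action period: 47 calendar days after May 17, 2019 is Jul 3, 2019.
From Wednesday, Jul 3, 2019, 12 business days (Jul 4, Jul 5, Jul 8, Jul 9, …, Jul 17, Jul 18, Jul 19, skipping weekends) brings us to Friday, Jul 19, 2019, which is the date termination becomes effective.

Jul 19, 2019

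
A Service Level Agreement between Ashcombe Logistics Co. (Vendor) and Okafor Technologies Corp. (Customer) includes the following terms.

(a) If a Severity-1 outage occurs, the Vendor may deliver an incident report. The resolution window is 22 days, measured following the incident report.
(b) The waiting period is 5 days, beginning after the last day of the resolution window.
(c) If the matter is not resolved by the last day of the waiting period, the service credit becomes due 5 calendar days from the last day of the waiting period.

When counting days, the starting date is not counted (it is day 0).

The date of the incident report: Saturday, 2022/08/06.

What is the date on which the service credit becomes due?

2022/09/07

Adding 22 calendar days to 2022/08/06 gives 2022/08/28, which is the last day of the resolution window.
The last day of the waiting period: 5 calendar days after 2022/08/28 is 2022/09/02.
The date on which the service credit becomes due: 5 calendar days after 2022/09/02 is 2022/09/07.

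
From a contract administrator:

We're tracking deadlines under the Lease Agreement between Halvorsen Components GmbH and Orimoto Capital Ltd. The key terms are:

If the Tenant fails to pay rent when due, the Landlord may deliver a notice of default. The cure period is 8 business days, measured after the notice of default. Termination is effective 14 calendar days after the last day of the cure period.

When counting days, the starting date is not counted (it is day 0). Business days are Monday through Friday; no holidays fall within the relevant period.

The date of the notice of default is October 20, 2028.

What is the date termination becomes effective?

November 15, 2028

The last day of the cure period: counting 8 business days from Friday, October 20, 2028 (Oct 23, Oct 24, Oct 25, Oct 26, Oct 27, Oct 30, Oct 31, Nov 1, skipping weekends) reaches Wednesday, November 1, 2028.
The date termination becomes effective: November 1, 2028 + 14 days = November 15, 2028.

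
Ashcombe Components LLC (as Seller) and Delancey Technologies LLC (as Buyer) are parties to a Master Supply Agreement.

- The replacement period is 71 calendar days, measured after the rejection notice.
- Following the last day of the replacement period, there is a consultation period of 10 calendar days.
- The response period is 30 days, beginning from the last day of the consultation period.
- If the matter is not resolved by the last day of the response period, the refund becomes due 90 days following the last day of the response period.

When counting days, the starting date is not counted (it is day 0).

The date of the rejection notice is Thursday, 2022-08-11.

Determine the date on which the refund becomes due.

The last day of the replacement period: 2022-08-11 + 71 days = 2022-10-21.
The last day of the consultation period: 10 calendar days after 2022-10-21 is 2022-10-31.
The last day of the response period: 2022-10-31 + 30 days = 2022-11-30.
The date on which the refund becomes due: 2022-11-30 + 90 days = 2023-02-28.

2023-02-28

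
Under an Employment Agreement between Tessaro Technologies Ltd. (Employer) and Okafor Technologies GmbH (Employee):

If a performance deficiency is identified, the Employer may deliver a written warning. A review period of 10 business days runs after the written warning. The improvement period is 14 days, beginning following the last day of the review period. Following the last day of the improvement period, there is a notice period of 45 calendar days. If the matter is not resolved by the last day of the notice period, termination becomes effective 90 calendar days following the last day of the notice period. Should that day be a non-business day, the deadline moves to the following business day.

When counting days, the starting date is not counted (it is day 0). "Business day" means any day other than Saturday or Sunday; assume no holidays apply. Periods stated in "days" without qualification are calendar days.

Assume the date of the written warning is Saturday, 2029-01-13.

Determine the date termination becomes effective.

The last day of the review period: counting 10 business days from Saturday, 2029-01-13 (Jan 15, Jan 16, Jan 17, Jan 18, Jan 19, Jan 22, Jan 23, Jan 24, Jan 25, Jan 26, skipping weekends) reaches Friday, 2029-01-26.
The last day of the improvement period: 14 calendar days after 2029-01-26 is 2029-02-09.
Adding 45 calendar days to 2029-02-09 gives 2029-03-26, which is the last day of the notice period.
The date termination becomes effective: 2029-03-26 + 90 days = 2029-06-24. That falls on a Sunday, so it rolls to the next business day, Monday, 2029-06-25.

2029-06-25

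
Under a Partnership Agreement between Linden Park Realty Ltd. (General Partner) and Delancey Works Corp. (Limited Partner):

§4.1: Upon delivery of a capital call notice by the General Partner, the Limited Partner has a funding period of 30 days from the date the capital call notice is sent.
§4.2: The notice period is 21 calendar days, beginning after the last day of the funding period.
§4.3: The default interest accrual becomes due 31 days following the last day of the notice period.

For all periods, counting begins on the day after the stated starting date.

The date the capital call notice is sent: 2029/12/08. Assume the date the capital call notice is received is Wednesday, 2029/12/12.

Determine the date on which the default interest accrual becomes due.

2030/02/28

The last day of the funding period: 30 calendar days after 2029/12/08 is 2030/01/07.
Adding 21 calendar days to 2030/01/07 gives 2030/01/28, which is the last day of the notice period.
The date on which the default interest accrual becomes due: 31 calendar days after 2030/01/28 is 2030/02/28.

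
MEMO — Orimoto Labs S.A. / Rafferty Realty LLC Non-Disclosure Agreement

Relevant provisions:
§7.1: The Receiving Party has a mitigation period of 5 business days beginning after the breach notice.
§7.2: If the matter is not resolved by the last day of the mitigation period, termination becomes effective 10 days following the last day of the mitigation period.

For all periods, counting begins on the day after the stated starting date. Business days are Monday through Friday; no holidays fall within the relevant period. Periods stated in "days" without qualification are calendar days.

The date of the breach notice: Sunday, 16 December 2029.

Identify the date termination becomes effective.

31 December 2029

From Sunday, 16 December 2029, 5 business days (Dec 17, Dec 18, Dec 19, Dec 20, Dec 21, skipping weekends) brings us to Friday, 21 December 2029, which is the last day of the mitigation period.
The date termination becomes effective: 10 calendar days after 21 December 2029 is 31 December 2029.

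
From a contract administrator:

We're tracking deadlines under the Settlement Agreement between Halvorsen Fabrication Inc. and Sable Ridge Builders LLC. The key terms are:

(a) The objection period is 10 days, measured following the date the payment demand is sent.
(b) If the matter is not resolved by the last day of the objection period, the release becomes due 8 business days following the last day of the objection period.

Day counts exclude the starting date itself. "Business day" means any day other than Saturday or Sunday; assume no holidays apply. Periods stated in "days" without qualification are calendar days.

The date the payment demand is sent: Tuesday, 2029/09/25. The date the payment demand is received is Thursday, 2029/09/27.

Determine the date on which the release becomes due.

2029/10/17

The last day of the objection period: 10 calendar days after 2029/09/25 is 2029/10/05.
From Friday, 2029/10/05, 8 business days (Oct 8, Oct 9, Oct 10, Oct 11, Oct 12, Oct 15, Oct 16, Oct 17, skipping weekends) brings us to Wednesday, 2029/10/17, which is the date on which the release becomes due.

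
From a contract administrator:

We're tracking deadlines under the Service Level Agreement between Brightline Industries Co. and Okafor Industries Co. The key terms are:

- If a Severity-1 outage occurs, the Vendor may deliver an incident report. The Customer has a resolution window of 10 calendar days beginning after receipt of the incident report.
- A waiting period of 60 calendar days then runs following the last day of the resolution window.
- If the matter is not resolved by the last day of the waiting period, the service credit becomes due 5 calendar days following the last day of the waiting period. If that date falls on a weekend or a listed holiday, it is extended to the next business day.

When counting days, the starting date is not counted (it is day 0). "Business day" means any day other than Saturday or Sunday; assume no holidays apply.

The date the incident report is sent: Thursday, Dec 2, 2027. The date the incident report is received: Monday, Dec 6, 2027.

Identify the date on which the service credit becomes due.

Adding 10 calendar days to Dec 6, 2027 gives Dec 16, 2027, which is the last day of the resolution window.
The last day of the waiting period: 60 calendar days after Dec 16, 2027 is Feb 14, 2028.
Adding 5 calendar days to Feb 14, 2028 gives Feb 19, 2028, which is the date on which the service credit becomes due. That falls on a Saturday, so it rolls to the next business day, Monday, Feb 21, 2028.

Feb 21, 2028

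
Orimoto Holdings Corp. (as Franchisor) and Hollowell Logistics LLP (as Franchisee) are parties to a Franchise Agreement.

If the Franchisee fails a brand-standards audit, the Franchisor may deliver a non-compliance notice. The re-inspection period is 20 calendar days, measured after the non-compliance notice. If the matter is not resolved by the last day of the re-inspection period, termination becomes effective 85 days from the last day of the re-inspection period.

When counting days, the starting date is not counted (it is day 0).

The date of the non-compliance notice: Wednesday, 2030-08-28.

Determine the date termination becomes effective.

2030-12-11

The last day of the re-inspection period: 20 calendar days after 2030-08-28 is 2030-09-17.
The date termination becomes effective: 2030-09-17 + 85 days = 2030-12-11.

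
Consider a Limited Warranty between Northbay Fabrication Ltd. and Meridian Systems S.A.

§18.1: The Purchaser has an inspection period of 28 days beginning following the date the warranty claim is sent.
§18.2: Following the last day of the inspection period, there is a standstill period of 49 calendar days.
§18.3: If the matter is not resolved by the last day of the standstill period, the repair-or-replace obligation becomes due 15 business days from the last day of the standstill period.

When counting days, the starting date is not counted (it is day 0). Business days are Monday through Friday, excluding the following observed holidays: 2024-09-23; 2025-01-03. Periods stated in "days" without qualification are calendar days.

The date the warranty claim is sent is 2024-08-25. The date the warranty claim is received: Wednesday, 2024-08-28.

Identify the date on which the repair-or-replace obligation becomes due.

2024-11-29

The last day of the inspection period: 28 calendar days after 2024-08-25 is 2024-09-22.
Adding 49 calendar days to 2024-09-22 gives 2024-11-10, which is the last day of the standstill period.
From Sunday, 2024-11-10, 15 business days (Nov 11, Nov 12, Nov 13, Nov 14, …, Nov 27, Nov 28, Nov 29, skipping weekends) brings us to Friday, 2024-11-29, which is the date on which the repair-or-replace obligation becomes due.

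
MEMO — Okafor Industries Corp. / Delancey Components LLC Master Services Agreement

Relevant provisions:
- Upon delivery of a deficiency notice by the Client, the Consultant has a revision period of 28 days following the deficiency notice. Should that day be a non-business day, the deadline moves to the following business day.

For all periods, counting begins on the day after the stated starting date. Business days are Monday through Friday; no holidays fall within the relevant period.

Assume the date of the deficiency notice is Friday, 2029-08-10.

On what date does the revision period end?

The last day of the revision period: 2029-08-10 + 28 days = 2029-09-07. 2029-09-07 is a Friday, so no roll-forward applies.

2029-09-07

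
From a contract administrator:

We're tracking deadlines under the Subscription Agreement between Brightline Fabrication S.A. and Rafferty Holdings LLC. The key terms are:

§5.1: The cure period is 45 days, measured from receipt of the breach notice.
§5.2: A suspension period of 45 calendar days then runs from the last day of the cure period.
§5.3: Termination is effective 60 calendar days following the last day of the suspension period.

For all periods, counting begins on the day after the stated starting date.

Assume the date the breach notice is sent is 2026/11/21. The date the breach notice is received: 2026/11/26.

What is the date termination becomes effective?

2027/04/25

The last day of the cure period: 45 calendar days after 2026/11/26 is 2027/01/10.
The last day of the suspension period: 2027/01/10 + 45 days = 2027/02/24.
Adding 60 calendar days to 2027/02/24 gives 2027/04/25, which is the date termination becomes effective.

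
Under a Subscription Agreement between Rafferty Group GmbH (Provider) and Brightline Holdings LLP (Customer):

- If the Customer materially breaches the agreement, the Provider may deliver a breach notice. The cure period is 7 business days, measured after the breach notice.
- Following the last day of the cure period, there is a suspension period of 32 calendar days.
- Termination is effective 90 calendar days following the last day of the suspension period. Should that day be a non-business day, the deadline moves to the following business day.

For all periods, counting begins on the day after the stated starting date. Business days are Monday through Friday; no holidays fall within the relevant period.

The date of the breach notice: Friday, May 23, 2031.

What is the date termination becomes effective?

Oct 3, 2031

From Friday, May 23, 2031, 7 business days (May 26, May 27, May 28, May 29, May 30, Jun 2, Jun 3, skipping weekends) brings us to Tuesday, Jun 3, 2031, which is the last day of the cure period.
The last day of the suspension period: 32 calendar days after Jun 3, 2031 is Jul 5, 2031.
The date termination becomes effective: Jul 5, 2031 + 90 days = Oct 3, 2031. Oct 3, 2031 is a Friday, so no roll-forward applies.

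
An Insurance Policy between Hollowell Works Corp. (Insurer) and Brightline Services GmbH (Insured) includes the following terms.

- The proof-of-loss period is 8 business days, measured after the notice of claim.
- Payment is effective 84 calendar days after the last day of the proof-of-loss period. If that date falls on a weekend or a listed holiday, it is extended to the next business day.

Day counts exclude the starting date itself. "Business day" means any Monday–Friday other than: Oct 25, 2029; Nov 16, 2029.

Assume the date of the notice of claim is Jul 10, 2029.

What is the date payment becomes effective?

Oct 12, 2029

The last day of the proof-of-loss period: 8 business days after Tuesday, Jul 10, 2029, skipping weekends — Jul 11, Jul 12, Jul 13, Jul 16, Jul 17, Jul 18, Jul 19, Jul 20 — lands on Friday, Jul 20, 2029.
The date payment becomes effective: Jul 20, 2029 + 84 days = Oct 12, 2029. Oct 12, 2029 is a Friday and is not a listed holiday, so no roll-forward applies.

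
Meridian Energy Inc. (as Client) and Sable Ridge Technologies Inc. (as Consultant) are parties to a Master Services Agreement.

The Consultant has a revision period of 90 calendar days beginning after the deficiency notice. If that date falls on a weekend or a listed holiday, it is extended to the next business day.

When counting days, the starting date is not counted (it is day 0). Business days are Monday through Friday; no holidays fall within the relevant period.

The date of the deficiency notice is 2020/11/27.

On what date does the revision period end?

Adding 90 calendar days to 2020/11/27 gives 2021/02/25, which is the last day of the revision period. 2021/02/25 is a Thursday, so no roll-forward applies.

2021/02/25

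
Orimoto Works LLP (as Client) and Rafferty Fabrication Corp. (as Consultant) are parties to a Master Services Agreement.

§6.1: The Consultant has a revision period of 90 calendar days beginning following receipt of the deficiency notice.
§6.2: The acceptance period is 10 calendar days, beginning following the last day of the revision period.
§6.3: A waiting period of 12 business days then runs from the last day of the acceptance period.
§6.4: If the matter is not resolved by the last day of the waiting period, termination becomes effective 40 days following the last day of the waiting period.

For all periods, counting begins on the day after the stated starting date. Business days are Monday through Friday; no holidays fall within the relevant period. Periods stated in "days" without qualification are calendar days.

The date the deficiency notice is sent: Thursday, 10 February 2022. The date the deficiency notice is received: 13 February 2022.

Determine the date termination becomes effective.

The last day of the revision period: 13 February 2022 + 90 days = 14 May 2022.
The last day of the acceptance period: 14 May 2022 + 10 days = 24 May 2022.
The last day of the waiting period: 12 business days after Tuesday, 24 May 2022, skipping weekends — May 25, May 26, May 27, May 30, …, Jun 7, Jun 8, Jun 9 — lands on Thursday, 9 June 2022.
The date termination becomes effective: 9 June 2022 + 40 days = 19 July 2022.

19 July 2022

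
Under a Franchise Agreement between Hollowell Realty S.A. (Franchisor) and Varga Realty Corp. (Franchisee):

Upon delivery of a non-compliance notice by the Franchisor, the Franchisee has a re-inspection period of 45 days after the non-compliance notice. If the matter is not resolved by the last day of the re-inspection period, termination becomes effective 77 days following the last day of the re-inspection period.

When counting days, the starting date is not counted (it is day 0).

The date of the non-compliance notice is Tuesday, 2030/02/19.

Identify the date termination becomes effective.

Adding 45 calendar days to 2030/02/19 gives 2030/04/05, which is the last day of the re-inspection period.
The date termination becomes effective: 2030/04/05 + 77 days = 2030/06/21.

2030/06/21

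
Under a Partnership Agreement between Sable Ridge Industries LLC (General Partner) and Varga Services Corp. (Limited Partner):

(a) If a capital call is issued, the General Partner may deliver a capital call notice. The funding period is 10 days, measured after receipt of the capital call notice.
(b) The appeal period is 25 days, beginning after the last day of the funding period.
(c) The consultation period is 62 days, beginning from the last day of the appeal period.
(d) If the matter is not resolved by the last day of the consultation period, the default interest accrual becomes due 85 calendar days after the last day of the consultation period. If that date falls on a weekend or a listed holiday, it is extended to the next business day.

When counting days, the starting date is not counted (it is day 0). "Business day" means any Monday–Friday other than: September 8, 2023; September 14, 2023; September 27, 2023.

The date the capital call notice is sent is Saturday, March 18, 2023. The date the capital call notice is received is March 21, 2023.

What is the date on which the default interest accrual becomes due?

The last day of the funding period: 10 calendar days after March 21, 2023 is March 31, 2023.
The last day of the appeal period: 25 calendar days after March 31, 2023 is April 25, 2023.
The last day of the consultation period: 62 calendar days after April 25, 2023 is June 26, 2023.
The date on which the default interest accrual becomes due: June 26, 2023 + 85 days = September 19, 2023. September 19, 2023 is a Tuesday and is not a listed holiday, so no roll-forward applies.

September 19, 2023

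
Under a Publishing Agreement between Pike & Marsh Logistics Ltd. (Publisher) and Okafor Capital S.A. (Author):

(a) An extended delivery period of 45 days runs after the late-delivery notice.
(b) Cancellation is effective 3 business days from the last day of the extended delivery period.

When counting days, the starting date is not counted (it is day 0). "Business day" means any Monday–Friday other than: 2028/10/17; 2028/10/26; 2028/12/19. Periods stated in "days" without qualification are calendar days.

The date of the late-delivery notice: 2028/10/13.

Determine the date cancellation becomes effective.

2028/11/30

Adding 45 calendar days to 2028/10/13 gives 2028/11/27, which is the last day of the extended delivery period.
From Monday, 2028/11/27, 3 business days (Nov 28, Nov 29, Nov 30, skipping weekends) brings us to Thursday, 2028/11/30, which is the date cancellation becomes effective.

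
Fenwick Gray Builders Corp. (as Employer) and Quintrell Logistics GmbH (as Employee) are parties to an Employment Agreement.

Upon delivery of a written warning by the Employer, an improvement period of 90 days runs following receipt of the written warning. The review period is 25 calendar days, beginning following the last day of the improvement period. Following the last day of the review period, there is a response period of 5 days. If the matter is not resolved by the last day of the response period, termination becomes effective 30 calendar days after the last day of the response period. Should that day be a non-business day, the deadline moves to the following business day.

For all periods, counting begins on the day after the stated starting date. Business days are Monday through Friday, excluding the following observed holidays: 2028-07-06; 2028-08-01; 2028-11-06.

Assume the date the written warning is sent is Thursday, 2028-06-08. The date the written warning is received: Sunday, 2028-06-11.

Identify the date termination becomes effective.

2028-11-08

Adding 90 calendar days to 2028-06-11 gives 2028-09-09, which is the last day of the improvement period.
Adding 25 calendar days to 2028-09-09 gives 2028-10-04, which is the last day of the review period.
The last day of the response period: 5 calendar days after 2028-10-04 is 2028-10-09.
The date termination becomes effective: 30 calendar days after 2028-10-09 is 2028-11-08. 2028-11-08 is a Wednesday and is not a listed holiday, so no roll-forward applies.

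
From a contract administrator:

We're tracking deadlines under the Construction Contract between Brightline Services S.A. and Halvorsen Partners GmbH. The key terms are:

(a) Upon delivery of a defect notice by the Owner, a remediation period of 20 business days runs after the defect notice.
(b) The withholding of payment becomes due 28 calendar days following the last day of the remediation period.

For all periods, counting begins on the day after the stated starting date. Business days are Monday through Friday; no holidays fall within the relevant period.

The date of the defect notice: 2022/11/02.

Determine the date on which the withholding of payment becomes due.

2022/12/28

The last day of the remediation period: 20 business days after Wednesday, 2022/11/02, skipping weekends — Nov 3, Nov 4, Nov 7, Nov 8, …, Nov 28, Nov 29, Nov 30 — lands on Wednesday, 2022/11/30.
The date on which the withholding of payment becomes due: 2022/11/30 + 28 days = 2022/12/28.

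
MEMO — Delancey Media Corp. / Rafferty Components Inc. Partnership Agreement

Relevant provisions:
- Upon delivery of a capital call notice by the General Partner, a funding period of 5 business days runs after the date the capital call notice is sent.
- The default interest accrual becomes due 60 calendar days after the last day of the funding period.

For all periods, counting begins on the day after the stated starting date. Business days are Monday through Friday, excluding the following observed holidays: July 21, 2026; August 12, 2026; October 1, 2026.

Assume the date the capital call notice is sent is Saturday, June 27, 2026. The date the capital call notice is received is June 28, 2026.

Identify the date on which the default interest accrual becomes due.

From Saturday, June 27, 2026, 5 business days (Jun 29, Jun 30, Jul 1, Jul 2, Jul 3, skipping weekends) brings us to Friday, July 3, 2026, which is the last day of the funding period.
The date on which the default interest accrual becomes due: 60 calendar days after July 3, 2026 is September 1, 2026.

September 1, 2026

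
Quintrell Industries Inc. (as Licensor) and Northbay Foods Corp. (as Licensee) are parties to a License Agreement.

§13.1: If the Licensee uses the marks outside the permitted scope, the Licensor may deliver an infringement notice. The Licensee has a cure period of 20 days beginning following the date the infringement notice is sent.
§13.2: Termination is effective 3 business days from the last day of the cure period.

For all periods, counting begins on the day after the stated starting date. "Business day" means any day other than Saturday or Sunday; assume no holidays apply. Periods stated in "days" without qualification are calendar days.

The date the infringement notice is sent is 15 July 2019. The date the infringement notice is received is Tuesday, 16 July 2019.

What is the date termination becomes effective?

The last day of the cure period: 15 July 2019 + 20 days = 4 August 2019.
From Sunday, 4 August 2019, 3 business days (Aug 5, Aug 6, Aug 7, skipping weekends) brings us to Wednesday, 7 August 2019, which is the date termination becomes effective.

7 August 2019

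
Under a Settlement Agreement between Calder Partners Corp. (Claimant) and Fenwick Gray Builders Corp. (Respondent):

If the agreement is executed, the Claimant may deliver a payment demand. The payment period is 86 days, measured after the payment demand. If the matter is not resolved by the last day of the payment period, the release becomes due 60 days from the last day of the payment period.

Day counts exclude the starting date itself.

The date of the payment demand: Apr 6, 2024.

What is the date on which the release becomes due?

Adding 86 calendar days to Apr 6, 2024 gives Jul 1, 2024, which is the last day of the payment period.
The date on which the release becomes due: Jul 1, 2024 + 60 days = Aug 30, 2024.

Aug 30, 2024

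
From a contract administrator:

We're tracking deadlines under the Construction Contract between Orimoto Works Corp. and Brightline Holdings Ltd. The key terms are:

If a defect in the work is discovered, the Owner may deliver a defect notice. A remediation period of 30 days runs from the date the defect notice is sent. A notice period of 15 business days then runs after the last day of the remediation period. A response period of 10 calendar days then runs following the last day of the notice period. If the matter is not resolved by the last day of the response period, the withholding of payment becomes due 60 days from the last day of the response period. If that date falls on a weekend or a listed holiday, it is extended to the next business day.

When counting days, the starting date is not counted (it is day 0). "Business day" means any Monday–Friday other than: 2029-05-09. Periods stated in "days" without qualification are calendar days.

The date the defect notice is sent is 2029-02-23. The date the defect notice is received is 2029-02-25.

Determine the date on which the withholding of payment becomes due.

2029-06-22

The last day of the remediation period: 2029-02-23 + 30 days = 2029-03-25.
The last day of the notice period: counting 15 business days from Sunday, 2029-03-25 (Mar 26, Mar 27, Mar 28, Mar 29, …, Apr 11, Apr 12, Apr 13, skipping weekends) reaches Friday, 2029-04-13.
The last day of the response period: 2029-04-13 + 10 days = 2029-04-23.
The date on which the withholding of payment becomes due: 2029-04-23 + 60 days = 2029-06-22. 2029-06-22 is a Friday and is not a listed holiday, so no roll-forward applies.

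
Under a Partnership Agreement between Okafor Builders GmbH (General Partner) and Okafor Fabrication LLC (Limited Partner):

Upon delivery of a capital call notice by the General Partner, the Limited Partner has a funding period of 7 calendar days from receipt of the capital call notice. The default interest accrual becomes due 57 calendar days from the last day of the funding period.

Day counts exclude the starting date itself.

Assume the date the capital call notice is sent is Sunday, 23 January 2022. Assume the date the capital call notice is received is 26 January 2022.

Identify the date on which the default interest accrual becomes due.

31 March 2022

The last day of the funding period: 7 calendar days after 26 January 2022 is 2 February 2022.
The date on which the default interest accrual becomes due: 2 February 2022 + 57 days = 31 March 2022.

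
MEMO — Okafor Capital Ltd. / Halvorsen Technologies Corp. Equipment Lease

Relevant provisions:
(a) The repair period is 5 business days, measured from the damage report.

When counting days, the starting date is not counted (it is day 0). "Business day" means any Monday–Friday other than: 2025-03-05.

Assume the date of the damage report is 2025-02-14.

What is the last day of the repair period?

2025-02-21

The last day of the repair period: 5 business days after Friday, 2025-02-14, skipping weekends — Feb 17, Feb 18, Feb 19, Feb 20, Feb 21 — lands on Friday, 2025-02-21.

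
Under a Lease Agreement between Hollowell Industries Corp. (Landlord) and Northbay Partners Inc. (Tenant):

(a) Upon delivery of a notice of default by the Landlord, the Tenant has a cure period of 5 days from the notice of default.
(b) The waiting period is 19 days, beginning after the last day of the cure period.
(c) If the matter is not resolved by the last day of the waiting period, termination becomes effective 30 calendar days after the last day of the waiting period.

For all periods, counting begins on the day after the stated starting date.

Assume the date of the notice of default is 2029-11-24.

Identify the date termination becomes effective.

The last day of the cure period: 5 calendar days after 2029-11-24 is 2029-11-29.
The last day of the waiting period: 2029-11-29 + 19 days = 2029-12-18.
Adding 30 calendar days to 2029-12-18 gives 2030-01-17, which is the date termination becomes effective.

2030-01-17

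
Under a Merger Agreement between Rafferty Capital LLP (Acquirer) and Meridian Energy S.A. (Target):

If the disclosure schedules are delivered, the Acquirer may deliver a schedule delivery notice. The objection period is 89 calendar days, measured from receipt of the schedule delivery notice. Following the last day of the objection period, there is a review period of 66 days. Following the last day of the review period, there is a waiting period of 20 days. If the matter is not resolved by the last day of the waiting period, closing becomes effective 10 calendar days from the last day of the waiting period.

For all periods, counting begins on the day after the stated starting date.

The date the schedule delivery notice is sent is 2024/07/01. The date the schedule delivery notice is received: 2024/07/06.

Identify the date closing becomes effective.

Adding 89 calendar days to 2024/07/06 gives 2024/10/03, which is the last day of the objection period.
The last day of the review period: 2024/10/03 + 66 days = 2024/12/08.
The last day of the waiting period: 20 calendar days after 2024/12/08 is 2024/12/28.
The date closing becomes effective: 10 calendar days after 2024/12/28 is 2025/01/07.

2025/01/07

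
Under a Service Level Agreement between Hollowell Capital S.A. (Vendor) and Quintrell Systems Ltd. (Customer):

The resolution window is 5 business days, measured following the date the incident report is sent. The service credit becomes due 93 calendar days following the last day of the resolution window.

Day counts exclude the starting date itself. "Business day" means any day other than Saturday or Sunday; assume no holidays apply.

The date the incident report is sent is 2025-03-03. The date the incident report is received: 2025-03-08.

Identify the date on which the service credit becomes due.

The last day of the resolution window: counting 5 business days from Monday, 2025-03-03 (Mar 4, Mar 5, Mar 6, Mar 7, Mar 10, skipping weekends) reaches Monday, 2025-03-10.
The date on which the service credit becomes due: 93 calendar days after 2025-03-10 is 2025-06-11.

2025-06-11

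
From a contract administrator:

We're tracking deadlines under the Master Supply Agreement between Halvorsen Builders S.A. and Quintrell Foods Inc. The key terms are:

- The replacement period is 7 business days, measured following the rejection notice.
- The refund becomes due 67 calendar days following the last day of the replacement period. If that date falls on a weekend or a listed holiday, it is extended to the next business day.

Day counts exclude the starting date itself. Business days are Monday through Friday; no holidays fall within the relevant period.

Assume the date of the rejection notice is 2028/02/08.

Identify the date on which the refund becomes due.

2028/04/24

The last day of the replacement period: 7 business days after Tuesday, 2028/02/08, skipping weekends — Feb 9, Feb 10, Feb 11, Feb 14, Feb 15, Feb 16, Feb 17 — lands on Thursday, 2028/02/17.
Adding 67 calendar days to 2028/02/17 gives 2028/04/24, which is the date on which the refund becomes due. 2028/04/24 is a Monday, so no roll-forward applies.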